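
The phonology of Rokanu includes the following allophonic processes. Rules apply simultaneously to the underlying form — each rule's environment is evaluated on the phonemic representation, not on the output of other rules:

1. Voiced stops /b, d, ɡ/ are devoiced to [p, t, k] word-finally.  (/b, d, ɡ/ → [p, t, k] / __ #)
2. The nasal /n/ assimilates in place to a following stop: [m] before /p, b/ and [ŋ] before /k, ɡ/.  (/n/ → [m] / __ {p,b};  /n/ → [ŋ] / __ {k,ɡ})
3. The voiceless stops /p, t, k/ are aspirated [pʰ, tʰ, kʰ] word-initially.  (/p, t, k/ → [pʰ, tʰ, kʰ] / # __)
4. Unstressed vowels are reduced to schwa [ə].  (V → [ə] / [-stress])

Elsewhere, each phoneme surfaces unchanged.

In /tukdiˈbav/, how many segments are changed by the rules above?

Segments that undergo a rule: /t/ → [tʰ] (rule 3); /u/ → [ə] (rule 4); /i/ → [ə] (rule 4).
All other segments surface unchanged.

3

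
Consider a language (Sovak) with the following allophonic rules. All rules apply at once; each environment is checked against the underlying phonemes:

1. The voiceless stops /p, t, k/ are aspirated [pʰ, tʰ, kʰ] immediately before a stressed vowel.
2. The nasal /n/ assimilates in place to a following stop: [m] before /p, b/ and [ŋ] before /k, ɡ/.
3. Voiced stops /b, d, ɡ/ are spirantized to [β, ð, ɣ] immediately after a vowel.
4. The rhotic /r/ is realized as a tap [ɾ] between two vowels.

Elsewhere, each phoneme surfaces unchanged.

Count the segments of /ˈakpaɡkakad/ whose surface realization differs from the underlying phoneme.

Segments that undergo a rule: /ɡ/ → [ɣ] (rule 3); /d/ → [ð] (rule 3).
All other segments surface unchanged.

2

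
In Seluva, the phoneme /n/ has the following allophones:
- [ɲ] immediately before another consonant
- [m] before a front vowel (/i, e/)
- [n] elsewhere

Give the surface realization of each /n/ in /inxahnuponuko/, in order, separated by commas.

Occurrence 1 (position 2): immediately before another consonant → [ɲ].
Occurrence 2 (position 6): no conditioning environment matches → elsewhere allophone [n].
Occurrence 3 (position 10): no conditioning environment matches → elsewhere allophone [n].

[ɲ], [n], [n]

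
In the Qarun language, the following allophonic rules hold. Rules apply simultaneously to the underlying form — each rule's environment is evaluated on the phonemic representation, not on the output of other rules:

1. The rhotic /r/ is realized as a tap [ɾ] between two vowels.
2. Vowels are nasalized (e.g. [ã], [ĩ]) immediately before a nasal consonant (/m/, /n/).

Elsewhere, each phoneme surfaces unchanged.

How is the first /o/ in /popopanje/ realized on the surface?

/o/ (between /p/ and /p/): rule 2 targets it, but not before a nasal consonant → unchanged [o].

[o]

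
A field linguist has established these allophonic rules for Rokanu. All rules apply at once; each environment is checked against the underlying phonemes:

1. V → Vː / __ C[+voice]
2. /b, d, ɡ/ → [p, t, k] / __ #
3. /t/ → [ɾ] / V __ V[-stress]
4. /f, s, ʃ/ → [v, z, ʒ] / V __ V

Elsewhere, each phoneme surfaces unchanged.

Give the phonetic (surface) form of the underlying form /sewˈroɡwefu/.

[seːwˈroːɡwevu]

/s/ (word-initial): rule 4 targets it, but not between two vowels → unchanged [s].
/e/ meets the environment for rule 1 (before a voiced consonant) → [eː].
/w/ — not in any rule's target class → [w].
/r/ stays [r].
/o/ meets the environment for rule 1 (before a voiced consonant) → [oː].
/ɡ/ (between /o/ and /w/): rule 2 targets it, but not word-finally → unchanged [ɡ].
/w/ — not in any rule's target class → [w].
/e/ (between /w/ and /f/) fails the environment for rule 1, so it stays [e].
/f/ (between /e/ and /u/): between two vowels, so rule 4 applies → [v].
/u/ (word-final) is in the target of rule 1 but the environment (before a voiced consonant) is not met → [u].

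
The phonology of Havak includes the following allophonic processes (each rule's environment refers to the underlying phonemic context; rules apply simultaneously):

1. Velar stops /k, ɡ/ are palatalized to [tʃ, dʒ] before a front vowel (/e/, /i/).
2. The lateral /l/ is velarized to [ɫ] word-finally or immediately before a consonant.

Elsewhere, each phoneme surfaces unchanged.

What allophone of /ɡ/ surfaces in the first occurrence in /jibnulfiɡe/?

/ɡ/ — between /i/ and /e/, before a front vowel — surfaces as [dʒ] (rule 1).

[dʒ]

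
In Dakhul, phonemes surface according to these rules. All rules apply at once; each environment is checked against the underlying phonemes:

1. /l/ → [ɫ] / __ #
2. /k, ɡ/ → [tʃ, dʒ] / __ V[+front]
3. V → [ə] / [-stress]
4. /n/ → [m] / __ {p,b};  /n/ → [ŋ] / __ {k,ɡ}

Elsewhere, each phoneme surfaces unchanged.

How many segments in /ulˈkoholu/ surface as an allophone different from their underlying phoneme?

3

Segments that undergo a rule: /u/ → [ə] (rule 3); /o/ → [ə] (rule 3); /u/ → [ə] (rule 3).
All other segments surface unchanged.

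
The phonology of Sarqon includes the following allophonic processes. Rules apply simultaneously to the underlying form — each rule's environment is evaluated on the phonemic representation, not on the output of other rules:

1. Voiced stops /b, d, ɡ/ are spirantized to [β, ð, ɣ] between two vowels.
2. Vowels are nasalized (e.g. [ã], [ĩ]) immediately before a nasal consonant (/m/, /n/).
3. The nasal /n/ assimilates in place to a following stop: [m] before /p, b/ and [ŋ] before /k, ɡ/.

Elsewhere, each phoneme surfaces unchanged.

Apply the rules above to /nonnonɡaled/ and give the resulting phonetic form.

[nõnnõŋɡaled]

/n/ — word-initial; rule 3 does not apply here → [n].
/o/ (between /n/ and /n/) occurs before a nasal consonant → [õ] by rule 2.
/n/ (between /o/ and /n/): rule 3 targets it, but not before a labial or velar stop → unchanged [n].
/n/ (between /n/ and /o/) fails the environment for rule 3, so it stays [n].
/o/ meets the environment for rule 2 (before a nasal consonant) → [õ].
/n/ meets the environment for rule 3 (before a labial or velar stop) → [ŋ].
/ɡ/ (between /n/ and /a/) is in the target of rule 1 but the environment (between two vowels) is not met → [ɡ].
/a/ — between /ɡ/ and /l/; rule 2 does not apply here → [a].
/l/ (between /a/ and /e/): no rule targets it → [l].
/e/ (between /l/ and /d/): rule 2 targets it, but not before a nasal consonant → unchanged [e].
/d/ (word-final) fails the environment for rule 1, so it stays [d].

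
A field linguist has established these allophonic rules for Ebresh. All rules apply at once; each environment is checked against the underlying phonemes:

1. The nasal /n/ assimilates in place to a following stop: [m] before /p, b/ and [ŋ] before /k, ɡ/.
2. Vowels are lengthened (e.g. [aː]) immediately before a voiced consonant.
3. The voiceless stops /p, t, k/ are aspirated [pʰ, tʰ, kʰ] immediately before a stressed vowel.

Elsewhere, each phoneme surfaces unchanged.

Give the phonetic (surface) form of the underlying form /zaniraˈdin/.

[zaːniːraːˈdiːn]

/z/ stays [z].
/a/ — between /z/ and /n/, before a voiced consonant — surfaces as [aː] (rule 2).
/n/ — between /a/ and /i/; rule 1 does not apply here → [n].
/i/ (between /n/ and /r/): before a voiced consonant, so rule 2 applies → [iː].
/r/ — not in any rule's target class → [r].
/a/ — between /r/ and /d/, before a voiced consonant — surfaces as [aː] (rule 2).
/d/ — not in any rule's target class → [d].
/i/ — between /d/ and /n/, before a voiced consonant — surfaces as [iː] (rule 2).
/n/ (word-final) is in the target of rule 1 but the environment (before a labial or velar stop) is not met → [n].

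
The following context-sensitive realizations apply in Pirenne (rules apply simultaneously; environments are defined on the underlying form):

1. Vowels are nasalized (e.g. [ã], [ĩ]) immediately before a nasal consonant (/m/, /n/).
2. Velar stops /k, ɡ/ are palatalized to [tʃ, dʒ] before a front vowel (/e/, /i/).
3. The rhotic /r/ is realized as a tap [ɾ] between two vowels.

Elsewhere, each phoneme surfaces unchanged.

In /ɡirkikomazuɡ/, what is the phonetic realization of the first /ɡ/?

[dʒ]

/ɡ/ (word-initial) occurs before a front vowel → [dʒ] by rule 2.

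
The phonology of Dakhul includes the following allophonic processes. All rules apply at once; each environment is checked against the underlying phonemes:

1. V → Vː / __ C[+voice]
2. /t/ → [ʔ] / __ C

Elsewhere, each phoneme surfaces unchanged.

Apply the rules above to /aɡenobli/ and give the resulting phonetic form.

[aːɡeːnoːbli]

/a/ (word-initial): before a voiced consonant, so rule 1 applies → [aː].
/ɡ/ (between /a/ and /e/): no rule targets it → [ɡ].
/e/ (between /ɡ/ and /n/) occurs before a voiced consonant → [eː] by rule 1.
/n/ — not in any rule's target class → [n].
/o/ — between /n/ and /b/, before a voiced consonant — surfaces as [oː] (rule 1).
/b/ stays [b].
/l/ stays [l].
/i/ — word-final; rule 1 does not apply here → [i].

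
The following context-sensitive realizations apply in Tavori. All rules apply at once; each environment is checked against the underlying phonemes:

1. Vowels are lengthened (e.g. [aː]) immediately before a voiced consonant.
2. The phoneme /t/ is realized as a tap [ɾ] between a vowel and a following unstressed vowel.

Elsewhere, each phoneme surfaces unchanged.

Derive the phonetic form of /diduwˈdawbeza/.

/d/ — not in any rule's target class → [d].
/i/ — between /d/ and /d/, before a voiced consonant — surfaces as [iː] (rule 1).
/d/ stays [d].
Rule 1 applies to /u/ (between /d/ and /w/: before a voiced consonant) → [uː].
/w/ — not in any rule's target class → [w].
/d/ stays [d].
/a/ — between /d/ and /w/, before a voiced consonant — surfaces as [aː] (rule 1).
/w/ (between /a/ and /b/): no rule targets it → [w].
/b/ — not in any rule's target class → [b].
/e/ — between /b/ and /z/, before a voiced consonant — surfaces as [eː] (rule 1).
/z/ stays [z].
/a/ (word-final): rule 1 targets it, but not before a voiced consonant → unchanged [a].

[diːduːwˈdaːwbeːza]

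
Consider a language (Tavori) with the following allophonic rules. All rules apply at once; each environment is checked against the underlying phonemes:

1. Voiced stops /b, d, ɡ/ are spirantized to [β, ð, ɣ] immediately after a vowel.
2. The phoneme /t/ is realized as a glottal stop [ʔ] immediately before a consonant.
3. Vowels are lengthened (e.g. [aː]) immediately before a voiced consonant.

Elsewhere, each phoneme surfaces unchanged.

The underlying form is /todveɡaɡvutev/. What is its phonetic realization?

/t/ (word-initial) is in the target of rule 2 but the environment (immediately before a consonant) is not met → [t].
/o/ — between /t/ and /d/, before a voiced consonant — surfaces as [oː] (rule 3).
/d/ (between /o/ and /v/) occurs immediately after a vowel → [ð] by rule 1.
/v/ (between /d/ and /e/): no rule targets it → [v].
/e/ — between /v/ and /ɡ/, before a voiced consonant — surfaces as [eː] (rule 3).
/ɡ/ (between /e/ and /a/): immediately after a vowel, so rule 1 applies → [ɣ].
/a/ (between /ɡ/ and /ɡ/): before a voiced consonant, so rule 3 applies → [aː].
/ɡ/ meets the environment for rule 1 (immediately after a vowel) → [ɣ].
/v/ — not in any rule's target class → [v].
/u/ (between /v/ and /t/) fails the environment for rule 3, so it stays [u].
/t/ (between /u/ and /e/) fails the environment for rule 2, so it stays [t].
/e/ (between /t/ and /v/) occurs before a voiced consonant → [eː] by rule 3.
/v/ (word-final): no rule targets it → [v].

[toːðveːɣaːɣvuteːv]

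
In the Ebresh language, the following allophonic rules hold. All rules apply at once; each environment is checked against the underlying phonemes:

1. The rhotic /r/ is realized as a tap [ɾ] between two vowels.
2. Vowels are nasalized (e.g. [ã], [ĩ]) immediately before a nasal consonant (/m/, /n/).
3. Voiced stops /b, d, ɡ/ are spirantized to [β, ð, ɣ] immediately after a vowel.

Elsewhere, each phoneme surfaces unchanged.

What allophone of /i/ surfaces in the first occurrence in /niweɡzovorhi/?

/i/ — between /n/ and /w/; rule 2 does not apply here → [i].

[i]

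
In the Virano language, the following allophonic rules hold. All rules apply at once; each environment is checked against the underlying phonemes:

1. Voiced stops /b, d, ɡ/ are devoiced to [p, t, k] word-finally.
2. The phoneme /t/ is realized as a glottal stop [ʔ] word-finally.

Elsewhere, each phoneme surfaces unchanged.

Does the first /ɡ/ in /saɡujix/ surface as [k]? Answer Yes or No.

No

/ɡ/ (between /a/ and /u/) is in the target of rule 1 but the environment (word-finally) is not met → [ɡ].
The actual realization is [ɡ], not [k].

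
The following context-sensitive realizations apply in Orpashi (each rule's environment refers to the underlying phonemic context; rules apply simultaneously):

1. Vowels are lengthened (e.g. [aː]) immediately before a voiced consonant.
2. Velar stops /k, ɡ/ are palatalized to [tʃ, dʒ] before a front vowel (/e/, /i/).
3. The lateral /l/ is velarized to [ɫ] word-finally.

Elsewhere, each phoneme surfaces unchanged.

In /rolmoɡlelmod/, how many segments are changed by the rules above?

4

Segments that undergo a rule: /o/ → [oː] (rule 1); /o/ → [oː] (rule 1); /e/ → [eː] (rule 1); /o/ → [oː] (rule 1).
All other segments surface unchanged.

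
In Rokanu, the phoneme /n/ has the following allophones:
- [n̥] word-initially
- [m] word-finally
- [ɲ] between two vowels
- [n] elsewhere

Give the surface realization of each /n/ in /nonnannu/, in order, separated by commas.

[n̥], [n], [n], [n], [n]

Occurrence 1 (position 1): word-initially → [n̥].
Occurrence 2 (position 3): no conditioning environment matches → elsewhere allophone [n].
Occurrence 3 (position 4): no conditioning environment matches → elsewhere allophone [n].
Occurrence 4 (position 6): no conditioning environment matches → elsewhere allophone [n].
Occurrence 5 (position 7): no conditioning environment matches → elsewhere allophone [n].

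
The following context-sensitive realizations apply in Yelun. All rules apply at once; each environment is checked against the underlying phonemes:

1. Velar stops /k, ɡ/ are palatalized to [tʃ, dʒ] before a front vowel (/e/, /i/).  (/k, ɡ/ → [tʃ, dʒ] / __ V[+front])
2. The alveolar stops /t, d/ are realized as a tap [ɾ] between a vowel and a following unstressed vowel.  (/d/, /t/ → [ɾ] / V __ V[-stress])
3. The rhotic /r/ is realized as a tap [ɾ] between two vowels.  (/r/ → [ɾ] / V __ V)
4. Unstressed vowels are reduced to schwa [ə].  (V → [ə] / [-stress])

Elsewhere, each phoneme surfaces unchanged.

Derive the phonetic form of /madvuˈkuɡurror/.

[mədvəˈkuɡərrər]

/m/ (word-initial) is unaffected → [m].
Rule 4 applies to /a/ (between /m/ and /d/: in an unstressed syllable) → [ə].
/d/ — between /a/ and /v/; rule 2 does not apply here → [d].
/v/ (between /d/ and /u/): no rule targets it → [v].
Rule 4 applies to /u/ (between /v/ and /k/: in an unstressed syllable) → [ə].
/k/ (between /u/ and /u/) is in the target of rule 1 but the environment (before a front vowel) is not met → [k].
/u/ (between /k/ and /ɡ/) fails the environment for rule 4, so it stays [u].
/ɡ/ (between /u/ and /u/) fails the environment for rule 1, so it stays [ɡ].
/u/ — between /ɡ/ and /r/, in an unstressed syllable — surfaces as [ə] (rule 4).
/r/ (between /u/ and /r/) fails the environment for rule 3, so it stays [r].
/r/ (between /r/ and /o/) is in the target of rule 3 but the environment (between two vowels) is not met → [r].
/o/ — between /r/ and /r/, in an unstressed syllable — surfaces as [ə] (rule 4).
/r/ (word-final) is in the target of rule 3 but the environment (between two vowels) is not met → [r].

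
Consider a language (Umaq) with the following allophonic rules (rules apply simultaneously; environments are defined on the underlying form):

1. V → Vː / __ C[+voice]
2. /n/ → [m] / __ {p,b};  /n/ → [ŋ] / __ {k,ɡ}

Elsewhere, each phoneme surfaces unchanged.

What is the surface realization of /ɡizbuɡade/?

/i/ (between /ɡ/ and /z/) occurs before a voiced consonant → [iː] by rule 1.
/u/ meets the environment for rule 1 (before a voiced consonant) → [uː].
/a/ meets the environment for rule 1 (before a voiced consonant) → [aː].
/e/ (word-final) is in the target of rule 1 but the environment (before a voiced consonant) is not met → [e].

[ɡiːzbuːɡaːde]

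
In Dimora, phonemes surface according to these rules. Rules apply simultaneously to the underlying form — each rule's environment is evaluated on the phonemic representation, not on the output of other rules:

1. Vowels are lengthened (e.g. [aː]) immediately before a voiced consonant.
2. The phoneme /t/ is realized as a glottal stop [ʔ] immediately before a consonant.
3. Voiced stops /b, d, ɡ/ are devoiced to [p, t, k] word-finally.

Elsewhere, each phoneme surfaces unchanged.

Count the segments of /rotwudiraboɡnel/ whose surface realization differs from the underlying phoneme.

6

Segments that undergo a rule: /t/ → [ʔ] (rule 2); /u/ → [uː] (rule 1); /i/ → [iː] (rule 1); /a/ → [aː] (rule 1); /o/ → [oː] (rule 1); /e/ → [eː] (rule 1).
All other segments surface unchanged.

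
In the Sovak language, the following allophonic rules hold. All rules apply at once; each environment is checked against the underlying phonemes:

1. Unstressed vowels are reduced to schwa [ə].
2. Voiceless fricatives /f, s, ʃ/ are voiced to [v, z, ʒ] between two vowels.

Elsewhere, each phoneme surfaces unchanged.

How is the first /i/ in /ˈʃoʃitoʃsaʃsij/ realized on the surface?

[ə]

/i/ (between /ʃ/ and /t/) occurs in an unstressed syllable → [ə] by rule 1.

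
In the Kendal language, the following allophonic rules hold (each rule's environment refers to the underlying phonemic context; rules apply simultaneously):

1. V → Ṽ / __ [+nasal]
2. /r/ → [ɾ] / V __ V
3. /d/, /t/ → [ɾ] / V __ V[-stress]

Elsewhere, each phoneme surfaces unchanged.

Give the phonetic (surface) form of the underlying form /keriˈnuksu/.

/k/ stays [k].
/e/ — between /k/ and /r/; rule 1 does not apply here → [e].
/r/ meets the environment for rule 2 (between two vowels) → [ɾ].
/i/ meets the environment for rule 1 (before a nasal consonant) → [ĩ].
/n/ (between /i/ and /u/): no rule targets it → [n].
/u/ (between /n/ and /k/) fails the environment for rule 1, so it stays [u].
/k/ — not in any rule's target class → [k].
/s/ (between /k/ and /u/): no rule targets it → [s].
/u/ — word-final; rule 1 does not apply here → [u].

[keɾĩˈnuksu]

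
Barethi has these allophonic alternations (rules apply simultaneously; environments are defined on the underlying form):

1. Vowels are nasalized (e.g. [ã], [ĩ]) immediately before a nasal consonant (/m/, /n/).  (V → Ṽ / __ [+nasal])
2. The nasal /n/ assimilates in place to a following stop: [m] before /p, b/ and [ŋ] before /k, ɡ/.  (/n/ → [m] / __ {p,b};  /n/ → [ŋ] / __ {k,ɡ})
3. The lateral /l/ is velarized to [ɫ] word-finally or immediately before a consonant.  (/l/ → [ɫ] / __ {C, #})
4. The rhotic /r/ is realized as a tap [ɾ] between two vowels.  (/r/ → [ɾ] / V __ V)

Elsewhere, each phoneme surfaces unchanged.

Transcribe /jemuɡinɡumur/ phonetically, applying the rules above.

[jẽmuɡĩŋɡũmur]

/e/ (between /j/ and /m/) occurs before a nasal consonant → [ẽ] by rule 1.
/u/ (between /m/ and /ɡ/) is in the target of rule 1 but the environment (before a nasal consonant) is not met → [u].
/i/ (between /ɡ/ and /n/) occurs before a nasal consonant → [ĩ] by rule 1.
/n/ — between /i/ and /ɡ/, before a labial or velar stop — surfaces as [ŋ] (rule 2).
/u/ (between /ɡ/ and /m/) occurs before a nasal consonant → [ũ] by rule 1.
/u/ — between /m/ and /r/; rule 1 does not apply here → [u].
/r/ — word-final; rule 4 does not apply here → [r].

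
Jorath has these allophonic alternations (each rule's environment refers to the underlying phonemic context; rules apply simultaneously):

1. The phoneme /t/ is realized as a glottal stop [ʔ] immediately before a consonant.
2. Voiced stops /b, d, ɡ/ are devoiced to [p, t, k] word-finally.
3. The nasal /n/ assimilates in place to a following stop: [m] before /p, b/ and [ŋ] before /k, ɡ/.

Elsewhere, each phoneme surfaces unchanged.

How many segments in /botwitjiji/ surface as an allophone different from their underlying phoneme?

2

Segments that undergo a rule: /t/ → [ʔ] (rule 1); /t/ → [ʔ] (rule 1).
All other segments surface unchanged.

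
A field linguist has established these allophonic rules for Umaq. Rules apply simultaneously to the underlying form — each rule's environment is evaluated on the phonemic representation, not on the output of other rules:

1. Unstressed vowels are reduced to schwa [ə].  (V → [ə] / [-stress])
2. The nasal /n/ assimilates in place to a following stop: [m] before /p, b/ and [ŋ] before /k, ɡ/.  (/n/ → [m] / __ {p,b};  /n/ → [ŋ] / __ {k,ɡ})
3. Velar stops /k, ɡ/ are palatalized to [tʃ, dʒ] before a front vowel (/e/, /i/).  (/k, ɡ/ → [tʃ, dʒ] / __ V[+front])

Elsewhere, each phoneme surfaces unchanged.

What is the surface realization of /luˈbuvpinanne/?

[ləˈbuvpənənnə]

/l/ — not in any rule's target class → [l].
/u/ meets the environment for rule 1 (in an unstressed syllable) → [ə].
/b/ (between /u/ and /u/) is unaffected → [b].
/u/ — between /b/ and /v/; rule 1 does not apply here → [u].
/v/ (between /u/ and /p/): no rule targets it → [v].
/p/ — not in any rule's target class → [p].
/i/ (between /p/ and /n/): in an unstressed syllable, so rule 1 applies → [ə].
/n/ (between /i/ and /a/) fails the environment for rule 2, so it stays [n].
/a/ (between /n/ and /n/): in an unstressed syllable, so rule 1 applies → [ə].
/n/ (between /a/ and /n/) is in the target of rule 2 but the environment (before a labial or velar stop) is not met → [n].
/n/ (between /n/ and /e/) fails the environment for rule 2, so it stays [n].
/e/ — word-final, in an unstressed syllable — surfaces as [ə] (rule 1).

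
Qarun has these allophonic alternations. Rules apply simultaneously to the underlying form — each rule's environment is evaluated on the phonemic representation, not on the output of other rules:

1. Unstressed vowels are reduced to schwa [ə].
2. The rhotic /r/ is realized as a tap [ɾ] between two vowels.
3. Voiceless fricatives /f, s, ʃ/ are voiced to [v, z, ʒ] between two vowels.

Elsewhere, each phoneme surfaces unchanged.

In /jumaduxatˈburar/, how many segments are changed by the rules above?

6

Segments that undergo a rule: /u/ → [ə] (rule 1); /a/ → [ə] (rule 1); /u/ → [ə] (rule 1); /a/ → [ə] (rule 1); /r/ → [ɾ] (rule 2); /a/ → [ə] (rule 1).
All other segments surface unchanged.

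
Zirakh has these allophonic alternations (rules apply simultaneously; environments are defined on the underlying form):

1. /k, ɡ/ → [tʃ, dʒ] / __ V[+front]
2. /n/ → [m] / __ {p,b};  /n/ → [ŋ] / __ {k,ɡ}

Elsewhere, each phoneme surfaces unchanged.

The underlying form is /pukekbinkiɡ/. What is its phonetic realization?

[putʃekbiŋtʃiɡ]

/p/ — not in any rule's target class → [p].
/u/ (between /p/ and /k/): no rule targets it → [u].
/k/ (between /u/ and /e/) occurs before a front vowel → [tʃ] by rule 1.
/e/ (between /k/ and /k/): no rule targets it → [e].
/k/ (between /e/ and /b/): rule 1 targets it, but not before a front vowel → unchanged [k].
/b/ stays [b].
/i/ (between /b/ and /n/): no rule targets it → [i].
/n/ (between /i/ and /k/) occurs before a labial or velar stop → [ŋ] by rule 2.
/k/ — between /n/ and /i/, before a front vowel — surfaces as [tʃ] (rule 1).
/i/ (between /k/ and /ɡ/): no rule targets it → [i].
/ɡ/ (word-final) fails the environment for rule 1, so it stays [ɡ].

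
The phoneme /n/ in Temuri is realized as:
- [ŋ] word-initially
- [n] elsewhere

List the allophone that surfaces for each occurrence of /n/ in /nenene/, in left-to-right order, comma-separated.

Occurrence 1 (position 1): word-initially → [ŋ].
Occurrence 2 (position 3): no conditioning environment matches → elsewhere allophone [n].
Occurrence 3 (position 5): no conditioning environment matches → elsewhere allophone [n].

[ŋ], [n], [n]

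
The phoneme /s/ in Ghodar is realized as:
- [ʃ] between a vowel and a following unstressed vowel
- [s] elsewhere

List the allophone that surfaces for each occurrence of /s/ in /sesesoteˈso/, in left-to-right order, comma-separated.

Occurrence 1 (position 1): no conditioning environment matches → elsewhere allophone [s].
Occurrence 2 (position 3): between a vowel and a following unstressed vowel → [ʃ].
Occurrence 3 (position 5): between a vowel and a following unstressed vowel → [ʃ].
Occurrence 4 (position 9): no conditioning environment matches → elsewhere allophone [s].

[s], [ʃ], [ʃ], [s]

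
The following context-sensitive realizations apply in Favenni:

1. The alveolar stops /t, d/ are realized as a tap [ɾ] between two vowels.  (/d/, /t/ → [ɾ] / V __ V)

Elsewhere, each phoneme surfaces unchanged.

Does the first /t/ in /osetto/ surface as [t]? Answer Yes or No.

Yes

/t/ (between /e/ and /t/) fails the environment for rule 1, so it stays [t].
The actual realization is [t], which matches [t].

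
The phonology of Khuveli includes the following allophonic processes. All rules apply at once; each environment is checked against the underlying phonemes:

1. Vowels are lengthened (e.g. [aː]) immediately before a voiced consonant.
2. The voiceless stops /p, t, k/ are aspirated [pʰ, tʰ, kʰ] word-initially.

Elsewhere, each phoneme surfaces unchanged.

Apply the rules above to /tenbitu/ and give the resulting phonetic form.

[tʰeːnbitu]

/t/ meets the environment for rule 2 (word-initially) → [tʰ].
/e/ (between /t/ and /n/): before a voiced consonant, so rule 1 applies → [eː].
/n/ (between /e/ and /b/): no rule targets it → [n].
/b/ (between /n/ and /i/): no rule targets it → [b].
/i/ (between /b/ and /t/) is in the target of rule 1 but the environment (before a voiced consonant) is not met → [i].
/t/ (between /i/ and /u/): rule 2 targets it, but not word-initially → unchanged [t].
/u/ — word-final; rule 1 does not apply here → [u].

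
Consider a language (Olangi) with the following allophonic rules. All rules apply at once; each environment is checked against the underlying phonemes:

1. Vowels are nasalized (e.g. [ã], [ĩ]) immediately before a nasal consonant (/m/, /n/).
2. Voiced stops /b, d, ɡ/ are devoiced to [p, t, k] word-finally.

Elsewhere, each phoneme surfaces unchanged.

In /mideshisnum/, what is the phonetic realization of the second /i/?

/i/ (between /h/ and /s/): rule 1 targets it, but not before a nasal consonant → unchanged [i].

[i]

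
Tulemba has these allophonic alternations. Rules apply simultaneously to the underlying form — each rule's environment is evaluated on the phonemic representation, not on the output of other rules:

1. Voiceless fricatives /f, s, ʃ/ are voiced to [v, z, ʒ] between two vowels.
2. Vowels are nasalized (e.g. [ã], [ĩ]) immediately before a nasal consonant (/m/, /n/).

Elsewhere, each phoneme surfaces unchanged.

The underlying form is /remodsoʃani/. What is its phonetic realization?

Rule 2 applies to /e/ (between /r/ and /m/: before a nasal consonant) → [ẽ].
/o/ — between /m/ and /d/; rule 2 does not apply here → [o].
/s/ (between /d/ and /o/): rule 1 targets it, but not between two vowels → unchanged [s].
/o/ — between /s/ and /ʃ/; rule 2 does not apply here → [o].
/ʃ/ (between /o/ and /a/) occurs between two vowels → [ʒ] by rule 1.
Rule 2 applies to /a/ (between /ʃ/ and /n/: before a nasal consonant) → [ã].
/i/ (word-final): rule 2 targets it, but not before a nasal consonant → unchanged [i].

[rẽmodsoʒãni]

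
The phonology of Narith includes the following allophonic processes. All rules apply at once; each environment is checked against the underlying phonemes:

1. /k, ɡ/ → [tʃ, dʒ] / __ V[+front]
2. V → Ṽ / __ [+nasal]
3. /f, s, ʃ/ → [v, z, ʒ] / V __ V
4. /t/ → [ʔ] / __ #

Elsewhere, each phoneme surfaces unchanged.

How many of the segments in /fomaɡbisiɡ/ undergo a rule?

Segments that undergo a rule: /o/ → [õ] (rule 2); /s/ → [z] (rule 3).
All other segments surface unchanged.

2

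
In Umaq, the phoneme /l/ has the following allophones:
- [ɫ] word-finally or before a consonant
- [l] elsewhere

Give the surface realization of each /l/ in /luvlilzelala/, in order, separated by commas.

[l], [l], [ɫ], [l], [l]

Occurrence 1 (position 1): no conditioning environment matches → elsewhere allophone [l].
Occurrence 2 (position 4): no conditioning environment matches → elsewhere allophone [l].
Occurrence 3 (position 6): word-finally or before a consonant → [ɫ].
Occurrence 4 (position 9): no conditioning environment matches → elsewhere allophone [l].
Occurrence 5 (position 11): no conditioning environment matches → elsewhere allophone [l].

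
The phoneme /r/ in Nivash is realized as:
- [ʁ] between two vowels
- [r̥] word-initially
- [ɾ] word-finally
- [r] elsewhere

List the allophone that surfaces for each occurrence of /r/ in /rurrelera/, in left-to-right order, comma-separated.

[r̥], [r], [r], [ʁ]

Occurrence 1 (position 1): word-initially → [r̥].
Occurrence 2 (position 3): no conditioning environment matches → elsewhere allophone [r].
Occurrence 3 (position 4): no conditioning environment matches → elsewhere allophone [r].
Occurrence 4 (position 8): between two vowels → [ʁ].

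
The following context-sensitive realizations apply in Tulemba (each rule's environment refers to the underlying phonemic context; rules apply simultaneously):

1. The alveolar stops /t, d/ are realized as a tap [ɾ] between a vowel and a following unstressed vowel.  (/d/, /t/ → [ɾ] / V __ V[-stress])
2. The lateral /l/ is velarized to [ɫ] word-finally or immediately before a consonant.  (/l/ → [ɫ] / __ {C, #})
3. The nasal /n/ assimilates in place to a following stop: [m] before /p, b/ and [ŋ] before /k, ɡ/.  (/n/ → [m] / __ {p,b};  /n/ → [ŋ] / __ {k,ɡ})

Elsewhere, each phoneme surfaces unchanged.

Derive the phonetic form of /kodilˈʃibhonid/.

[koɾiɫˈʃibhonid]

/k/ — not in any rule's target class → [k].
/o/ (between /k/ and /d/): no rule targets it → [o].
/d/ — between /o/ and /i/, between a vowel and a following unstressed vowel — surfaces as [ɾ] (rule 1).
/i/ — not in any rule's target class → [i].
/l/ meets the environment for rule 2 (word-finally or immediately before a consonant) → [ɫ].
/ʃ/ (between /l/ and /i/): no rule targets it → [ʃ].
/i/ (between /ʃ/ and /b/) is unaffected → [i].
/b/ — not in any rule's target class → [b].
/h/ — not in any rule's target class → [h].
/o/ (between /h/ and /n/): no rule targets it → [o].
/n/ (between /o/ and /i/): rule 3 targets it, but not before a labial or velar stop → unchanged [n].
/i/ — not in any rule's target class → [i].
/d/ — word-final; rule 1 does not apply here → [d].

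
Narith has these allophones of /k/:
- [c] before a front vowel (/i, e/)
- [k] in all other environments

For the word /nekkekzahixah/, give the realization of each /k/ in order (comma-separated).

[k], [c], [k]

Occurrence 1 (position 3): no conditioning environment matches → elsewhere allophone [k].
Occurrence 2 (position 4): before a front vowel → [c].
Occurrence 3 (position 6): no conditioning environment matches → elsewhere allophone [k].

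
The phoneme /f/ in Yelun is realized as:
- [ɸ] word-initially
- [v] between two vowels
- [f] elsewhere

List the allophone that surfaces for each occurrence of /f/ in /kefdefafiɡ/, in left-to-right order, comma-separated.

Occurrence 1 (position 3): no conditioning environment matches → elsewhere allophone [f].
Occurrence 2 (position 6): between two vowels → [v].
Occurrence 3 (position 8): between two vowels → [v].

[f], [v], [v]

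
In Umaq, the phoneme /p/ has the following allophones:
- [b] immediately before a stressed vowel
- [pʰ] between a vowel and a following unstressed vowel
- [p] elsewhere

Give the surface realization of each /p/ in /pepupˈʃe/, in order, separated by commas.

Occurrence 1 (position 1): no conditioning environment matches → elsewhere allophone [p].
Occurrence 2 (position 3): between a vowel and a following unstressed vowel → [pʰ].
Occurrence 3 (position 5): no conditioning environment matches → elsewhere allophone [p].

[p], [pʰ], [p]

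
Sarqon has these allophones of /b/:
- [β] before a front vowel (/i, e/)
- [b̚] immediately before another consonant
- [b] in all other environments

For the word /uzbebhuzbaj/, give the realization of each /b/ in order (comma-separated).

Occurrence 1 (position 3): before a front vowel (/i, e/) → [β].
Occurrence 2 (position 5): immediately before another consonant → [b̚].
Occurrence 3 (position 9): no conditioning environment matches → elsewhere allophone [b].

[β], [b̚], [b]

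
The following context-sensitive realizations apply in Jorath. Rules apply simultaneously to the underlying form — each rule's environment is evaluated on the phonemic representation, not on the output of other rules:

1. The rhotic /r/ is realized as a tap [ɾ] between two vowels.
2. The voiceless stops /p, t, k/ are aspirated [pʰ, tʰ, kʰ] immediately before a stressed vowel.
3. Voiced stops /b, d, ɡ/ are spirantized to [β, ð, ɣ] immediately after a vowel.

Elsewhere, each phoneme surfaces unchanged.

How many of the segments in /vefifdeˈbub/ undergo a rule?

Segments that undergo a rule: /b/ → [β] (rule 3); /b/ → [β] (rule 3).
All other segments surface unchanged.

2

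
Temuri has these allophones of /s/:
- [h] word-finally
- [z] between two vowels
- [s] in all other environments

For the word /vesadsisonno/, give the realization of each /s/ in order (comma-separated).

[z], [s], [z]

Occurrence 1 (position 3): between two vowels → [z].
Occurrence 2 (position 6): no conditioning environment matches → elsewhere allophone [s].
Occurrence 3 (position 8): between two vowels → [z].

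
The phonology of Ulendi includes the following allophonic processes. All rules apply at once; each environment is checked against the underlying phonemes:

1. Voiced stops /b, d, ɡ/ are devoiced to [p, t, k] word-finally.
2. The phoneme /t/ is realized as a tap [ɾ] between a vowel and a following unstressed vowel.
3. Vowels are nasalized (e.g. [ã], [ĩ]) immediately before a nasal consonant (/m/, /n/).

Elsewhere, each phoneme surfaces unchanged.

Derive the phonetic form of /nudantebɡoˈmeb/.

[nudãntebɡõˈmep]

/n/ (word-initial): no rule targets it → [n].
/u/ (between /n/ and /d/): rule 3 targets it, but not before a nasal consonant → unchanged [u].
/d/ (between /u/ and /a/) fails the environment for rule 1, so it stays [d].
Rule 3 applies to /a/ (between /d/ and /n/: before a nasal consonant) → [ã].
/n/ (between /a/ and /t/) is unaffected → [n].
/t/ (between /n/ and /e/): rule 2 targets it, but not between a vowel and a following unstressed vowel → unchanged [t].
/e/ (between /t/ and /b/) fails the environment for rule 3, so it stays [e].
/b/ (between /e/ and /ɡ/): rule 1 targets it, but not word-finally → unchanged [b].
/ɡ/ (between /b/ and /o/): rule 1 targets it, but not word-finally → unchanged [ɡ].
Rule 3 applies to /o/ (between /ɡ/ and /m/: before a nasal consonant) → [õ].
/m/ — not in any rule's target class → [m].
/e/ (between /m/ and /b/): rule 3 targets it, but not before a nasal consonant → unchanged [e].
/b/ meets the environment for rule 1 (word-finally) → [p].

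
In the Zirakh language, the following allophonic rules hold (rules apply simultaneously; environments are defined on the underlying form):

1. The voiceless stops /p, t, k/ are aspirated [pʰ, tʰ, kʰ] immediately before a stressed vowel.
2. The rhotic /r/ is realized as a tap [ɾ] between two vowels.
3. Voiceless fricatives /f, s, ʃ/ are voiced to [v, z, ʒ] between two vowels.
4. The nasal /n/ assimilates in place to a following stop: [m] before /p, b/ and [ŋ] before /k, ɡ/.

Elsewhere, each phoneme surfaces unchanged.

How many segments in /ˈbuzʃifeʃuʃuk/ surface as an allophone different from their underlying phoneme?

Segments that undergo a rule: /f/ → [v] (rule 3); /ʃ/ → [ʒ] (rule 3); /ʃ/ → [ʒ] (rule 3).
All other segments surface unchanged.

3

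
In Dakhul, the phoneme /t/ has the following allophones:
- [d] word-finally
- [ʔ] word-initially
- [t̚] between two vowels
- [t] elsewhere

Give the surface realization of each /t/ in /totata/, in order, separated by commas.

Occurrence 1 (position 1): word-initially → [ʔ].
Occurrence 2 (position 3): between two vowels → [t̚].
Occurrence 3 (position 5): between two vowels → [t̚].

[ʔ], [t̚], [t̚]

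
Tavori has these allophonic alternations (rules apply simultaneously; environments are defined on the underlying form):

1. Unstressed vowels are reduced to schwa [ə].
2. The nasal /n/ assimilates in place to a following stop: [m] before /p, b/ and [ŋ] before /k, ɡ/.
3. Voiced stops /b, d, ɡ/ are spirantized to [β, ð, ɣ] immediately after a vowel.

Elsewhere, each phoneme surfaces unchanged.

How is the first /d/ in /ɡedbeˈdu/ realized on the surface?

/d/ meets the environment for rule 3 (immediately after a vowel) → [ð].

[ð]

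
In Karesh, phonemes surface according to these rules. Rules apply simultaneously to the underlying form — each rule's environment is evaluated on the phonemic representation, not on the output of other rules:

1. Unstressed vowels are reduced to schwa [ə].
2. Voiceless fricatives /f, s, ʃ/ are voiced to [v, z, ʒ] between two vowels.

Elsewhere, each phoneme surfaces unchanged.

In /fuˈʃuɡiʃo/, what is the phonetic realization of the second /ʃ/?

[ʒ]

/ʃ/ (between /i/ and /o/) occurs between two vowels → [ʒ] by rule 2.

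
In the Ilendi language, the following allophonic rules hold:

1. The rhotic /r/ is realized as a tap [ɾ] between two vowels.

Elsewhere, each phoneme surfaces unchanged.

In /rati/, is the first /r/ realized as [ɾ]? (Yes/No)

No

/r/ (word-initial): rule 1 targets it, but not between two vowels → unchanged [r].
The actual realization is [r], not [ɾ].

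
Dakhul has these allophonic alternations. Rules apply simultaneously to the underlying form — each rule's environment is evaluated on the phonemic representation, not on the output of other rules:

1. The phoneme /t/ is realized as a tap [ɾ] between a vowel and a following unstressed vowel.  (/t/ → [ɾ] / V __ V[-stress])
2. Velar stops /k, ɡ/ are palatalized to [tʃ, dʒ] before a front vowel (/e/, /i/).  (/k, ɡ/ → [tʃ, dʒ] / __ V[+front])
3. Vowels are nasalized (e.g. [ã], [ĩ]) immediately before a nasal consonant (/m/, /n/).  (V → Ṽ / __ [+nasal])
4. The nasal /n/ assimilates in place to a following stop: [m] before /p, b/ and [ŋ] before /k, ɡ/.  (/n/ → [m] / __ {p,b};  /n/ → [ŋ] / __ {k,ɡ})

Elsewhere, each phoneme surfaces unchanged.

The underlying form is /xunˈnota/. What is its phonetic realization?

[xũnˈnoɾa]

/x/ — not in any rule's target class → [x].
Rule 3 applies to /u/ (between /x/ and /n/: before a nasal consonant) → [ũ].
/n/ (between /u/ and /n/) fails the environment for rule 4, so it stays [n].
/n/ (between /n/ and /o/): rule 4 targets it, but not before a labial or velar stop → unchanged [n].
/o/ (between /n/ and /t/): rule 3 targets it, but not before a nasal consonant → unchanged [o].
/t/ — between /o/ and /a/, between a vowel and a following unstressed vowel — surfaces as [ɾ] (rule 1).
/a/ (word-final) fails the environment for rule 3, so it stays [a].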